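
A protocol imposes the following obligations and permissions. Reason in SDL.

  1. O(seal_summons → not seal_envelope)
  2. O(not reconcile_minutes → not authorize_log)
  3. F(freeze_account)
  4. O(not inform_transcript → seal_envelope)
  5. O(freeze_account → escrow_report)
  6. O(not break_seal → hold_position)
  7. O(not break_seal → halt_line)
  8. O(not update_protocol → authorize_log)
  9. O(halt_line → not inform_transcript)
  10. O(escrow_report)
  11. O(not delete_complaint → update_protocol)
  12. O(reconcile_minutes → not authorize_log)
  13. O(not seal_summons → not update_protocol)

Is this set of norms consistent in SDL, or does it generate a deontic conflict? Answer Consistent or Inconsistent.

Premise 5 is O(freeze_account → escrow_report); even if O(escrow_report) held, inferring O(freeze_account) would be affirming the consequent — invalid.
So O(freeze_account) is not derivable, and the apparent clash with O(not freeze_account) does not arise.
A world satisfying every obligation exists (e.g. authorize_log=false, break_seal=true, delete_complaint=false, escrow_report=true, freeze_account=false, halt_line=false, hold_position=false, inform_transcript=true, reconcile_minutes=false, seal_envelope=false, seal_summons=true, update_protocol=true); no atom is both obligatory and forbidden, so the set is consistent.

Consistent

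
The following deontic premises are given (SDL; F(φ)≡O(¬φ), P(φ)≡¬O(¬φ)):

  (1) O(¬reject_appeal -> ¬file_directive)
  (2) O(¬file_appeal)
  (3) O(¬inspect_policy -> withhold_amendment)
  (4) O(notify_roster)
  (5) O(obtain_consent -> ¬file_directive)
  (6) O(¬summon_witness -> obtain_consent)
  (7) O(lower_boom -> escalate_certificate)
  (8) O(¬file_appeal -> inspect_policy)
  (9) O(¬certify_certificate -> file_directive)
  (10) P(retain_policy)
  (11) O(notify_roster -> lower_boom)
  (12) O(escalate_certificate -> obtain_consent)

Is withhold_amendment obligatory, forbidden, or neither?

Premise 3 is O(¬inspect_policy -> withhold_amendment), but O(¬inspect_policy) is not derivable from the premises, so it does not yield O(withhold_amendment).
No premise or chain of K-axiom applications forces O(withhold_amendment), and none forces O(¬withhold_amendment). So withhold_amendment is neither obligatory nor forbidden under these norms.

Neither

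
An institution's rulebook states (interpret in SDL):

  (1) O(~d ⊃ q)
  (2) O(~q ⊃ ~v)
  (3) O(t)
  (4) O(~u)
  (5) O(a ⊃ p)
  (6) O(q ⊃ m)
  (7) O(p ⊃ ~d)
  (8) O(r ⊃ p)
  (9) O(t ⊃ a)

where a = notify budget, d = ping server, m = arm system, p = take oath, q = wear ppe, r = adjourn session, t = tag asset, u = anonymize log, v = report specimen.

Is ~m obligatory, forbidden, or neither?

Forbidden

Premise 3 gives O(t).
Applying K to premise 9 (O(t ⊃ a)) and O(t) yields O(a).
From O(a) and premise 5, O(a ⊃ p), we obtain O(p).
Applying K to premise 7 (O(p ⊃ ~d)) and O(p) yields O(~d).
Applying K to premise 1 (O(~d ⊃ q)) and O(~d) yields O(q).
Applying K to premise 6 (O(q ⊃ m)) and O(q) yields O(m).
Premises 2, 4, 8 do not contribute to this derivation.
Thus O(m), which is F(~m): ~m is forbidden.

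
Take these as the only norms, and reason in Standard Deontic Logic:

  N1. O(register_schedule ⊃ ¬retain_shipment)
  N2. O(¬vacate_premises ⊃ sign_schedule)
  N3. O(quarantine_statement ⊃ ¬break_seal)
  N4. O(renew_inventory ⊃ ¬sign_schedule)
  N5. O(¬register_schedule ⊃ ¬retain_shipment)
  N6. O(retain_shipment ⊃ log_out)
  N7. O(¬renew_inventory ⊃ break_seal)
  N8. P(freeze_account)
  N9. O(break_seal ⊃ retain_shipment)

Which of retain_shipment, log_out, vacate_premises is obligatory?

vacate_premises

Premises 5 and 1 are O(¬register_schedule ⊃ ¬retain_shipment) and O(register_schedule ⊃ ¬retain_shipment); every ideal world satisfies ¬register_schedule or register_schedule, so in either case ¬retain_shipment holds — hence O(¬retain_shipment).
Premise 9 is O(break_seal ⊃ retain_shipment); contrapositively O(¬retain_shipment ⊃ ¬break_seal). Since O(¬retain_shipment) holds, K gives O(¬break_seal).
Premise 7 is O(¬renew_inventory ⊃ break_seal); contrapositively O(¬break_seal ⊃ renew_inventory). Since O(¬break_seal) holds, K gives O(renew_inventory).
Premise 4 is O(renew_inventory ⊃ ¬sign_schedule); since O(renew_inventory), deontic closure gives O(¬sign_schedule).
Premise 2, O(¬vacate_premises ⊃ sign_schedule), contraposes to O(¬sign_schedule ⊃ vacate_premises); with O(¬sign_schedule) we get O(vacate_premises).
So O(vacate_premises) holds — vacate_premises is obligatory. None of the other listed options is made obligatory by any chain of premises.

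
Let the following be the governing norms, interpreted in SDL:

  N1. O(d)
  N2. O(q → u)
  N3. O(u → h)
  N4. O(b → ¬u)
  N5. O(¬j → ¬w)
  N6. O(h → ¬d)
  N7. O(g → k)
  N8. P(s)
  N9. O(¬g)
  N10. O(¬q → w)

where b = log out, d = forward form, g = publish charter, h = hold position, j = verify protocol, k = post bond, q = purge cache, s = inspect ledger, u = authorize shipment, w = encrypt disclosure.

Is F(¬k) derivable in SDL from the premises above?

Premise 7 is O(g → k), but O(g) is not derivable from the premises, so it does not yield O(k).
No other premise forces O(k). An ideal world satisfying every premise can still have ¬k true, so F(¬k) is not derivable.

No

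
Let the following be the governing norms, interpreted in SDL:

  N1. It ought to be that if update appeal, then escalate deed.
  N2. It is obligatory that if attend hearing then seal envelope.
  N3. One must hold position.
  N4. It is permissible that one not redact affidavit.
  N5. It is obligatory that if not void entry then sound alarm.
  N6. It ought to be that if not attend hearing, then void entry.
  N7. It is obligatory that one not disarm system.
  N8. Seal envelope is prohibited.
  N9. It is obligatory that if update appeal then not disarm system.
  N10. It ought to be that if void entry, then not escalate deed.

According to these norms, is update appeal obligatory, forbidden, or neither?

Forbidden

Premise 8 is F(seal_envelope), i.e. O(¬seal_envelope).
Premise 2, O(attend_hearing → seal_envelope), contraposes to O(¬seal_envelope → ¬attend_hearing); with O(¬seal_envelope) we get O(¬attend_hearing).
Premise 6 is O(¬attend_hearing → void_entry); since O(¬attend_hearing), deontic closure gives O(void_entry).
With premise 10, O(void_entry → ¬escalate_deed), the K-axiom yields O(¬escalate_deed).
Premise 1, O(update_appeal → escalate_deed), contraposes to O(¬escalate_deed → ¬update_appeal); with O(¬escalate_deed) we get O(¬update_appeal).
Premises 3, 4, 5, 7, 9 do not contribute to this derivation.
Thus O(¬update_appeal), which is F(update_appeal): update_appeal is forbidden.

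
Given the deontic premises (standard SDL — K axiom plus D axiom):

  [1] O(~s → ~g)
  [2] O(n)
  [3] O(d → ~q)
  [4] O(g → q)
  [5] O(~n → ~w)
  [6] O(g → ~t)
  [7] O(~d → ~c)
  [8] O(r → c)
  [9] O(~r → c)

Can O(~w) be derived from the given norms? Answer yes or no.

No

Premise 5 is O(~n → ~w), but O(~n) is not derivable from the premises, so it does not yield O(~w).
No other premise forces O(~w). An ideal world satisfying every premise can still have ~w false, so O(~w) is not derivable.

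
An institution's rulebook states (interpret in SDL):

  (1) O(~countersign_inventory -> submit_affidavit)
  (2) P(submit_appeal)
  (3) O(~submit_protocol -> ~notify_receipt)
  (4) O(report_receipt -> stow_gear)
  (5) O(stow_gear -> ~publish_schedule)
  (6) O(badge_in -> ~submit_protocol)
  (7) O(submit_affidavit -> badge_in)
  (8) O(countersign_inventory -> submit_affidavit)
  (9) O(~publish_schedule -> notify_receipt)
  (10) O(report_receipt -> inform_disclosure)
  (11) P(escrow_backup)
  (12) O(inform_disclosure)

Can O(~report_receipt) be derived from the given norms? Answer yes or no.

Yes

By case analysis on countersign_inventory: premise 8 gives O(countersign_inventory -> submit_affidavit) and premise 1 gives O(~countersign_inventory -> submit_affidavit), so O(submit_affidavit) either way.
From O(submit_affidavit) and premise 7, O(submit_affidavit -> badge_in), we obtain O(badge_in).
From O(badge_in) and premise 6, O(badge_in -> ~submit_protocol), we obtain O(~submit_protocol).
From O(~submit_protocol) and premise 3, O(~submit_protocol -> ~notify_receipt), we obtain O(~notify_receipt).
The contrapositive of premise 9 (O(~publish_schedule -> notify_receipt)) is O(~notify_receipt -> publish_schedule), and O(~notify_receipt) is already established, so O(publish_schedule).
Premise 5, O(stow_gear -> ~publish_schedule), contraposes to O(publish_schedule -> ~stow_gear); with O(publish_schedule) we get O(~stow_gear).
The contrapositive of premise 4 (O(report_receipt -> stow_gear)) is O(~stow_gear -> ~report_receipt), and O(~stow_gear) is already established, so O(~report_receipt).
Premises 2, 10, 11, 12 do not contribute to this derivation.
So O(~report_receipt) follows.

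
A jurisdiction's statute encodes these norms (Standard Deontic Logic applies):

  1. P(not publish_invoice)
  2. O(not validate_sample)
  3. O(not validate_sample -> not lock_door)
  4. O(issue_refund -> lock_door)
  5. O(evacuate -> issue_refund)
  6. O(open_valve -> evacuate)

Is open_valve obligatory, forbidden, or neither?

From premise 2 we have O(not validate_sample).
Premise 3 is O(not validate_sample -> not lock_door); since O(not validate_sample), deontic closure gives O(not lock_door).
Premise 4, O(issue_refund -> lock_door), contraposes to O(not lock_door -> not issue_refund); with O(not lock_door) we get O(not issue_refund).
The contrapositive of premise 5 (O(evacuate -> issue_refund)) is O(not issue_refund -> not evacuate), and O(not issue_refund) is already established, so O(not evacuate).
Premise 6, O(open_valve -> evacuate), contraposes to O(not evacuate -> not open_valve); with O(not evacuate) we get O(not open_valve).
Premise 1 does not contribute to this derivation.
Thus O(not open_valve), which is F(open_valve): open_valve is forbidden.

Forbidden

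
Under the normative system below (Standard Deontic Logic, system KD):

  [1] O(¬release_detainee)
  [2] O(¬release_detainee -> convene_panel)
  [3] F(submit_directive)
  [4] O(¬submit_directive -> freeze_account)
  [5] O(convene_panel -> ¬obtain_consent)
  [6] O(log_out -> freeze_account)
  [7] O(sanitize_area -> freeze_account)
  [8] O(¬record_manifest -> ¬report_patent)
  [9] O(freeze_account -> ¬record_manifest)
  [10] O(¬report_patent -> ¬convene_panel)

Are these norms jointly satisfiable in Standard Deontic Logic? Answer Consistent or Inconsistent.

Inconsistent

Premise 3 is F(submit_directive), i.e. O(¬submit_directive).
With premise 4, O(¬submit_directive -> freeze_account), the K-axiom yields O(freeze_account).
Applying K to premise 9 (O(freeze_account -> ¬record_manifest)) and O(freeze_account) yields O(¬record_manifest).
Premise 8 is O(¬record_manifest -> ¬report_patent); since O(¬record_manifest), deontic closure gives O(¬report_patent).
Premise 10 is O(¬report_patent -> ¬convene_panel); since O(¬report_patent), deontic closure gives O(¬convene_panel).
Premise 2, O(¬release_detainee -> convene_panel), contraposes to O(¬convene_panel -> release_detainee); with O(¬convene_panel) we get O(release_detainee).
Yet premise 1 states O(¬release_detainee).
We now have both O(release_detainee) and O(¬release_detainee) — release_detainee is simultaneously obligatory and forbidden, violating the D-axiom.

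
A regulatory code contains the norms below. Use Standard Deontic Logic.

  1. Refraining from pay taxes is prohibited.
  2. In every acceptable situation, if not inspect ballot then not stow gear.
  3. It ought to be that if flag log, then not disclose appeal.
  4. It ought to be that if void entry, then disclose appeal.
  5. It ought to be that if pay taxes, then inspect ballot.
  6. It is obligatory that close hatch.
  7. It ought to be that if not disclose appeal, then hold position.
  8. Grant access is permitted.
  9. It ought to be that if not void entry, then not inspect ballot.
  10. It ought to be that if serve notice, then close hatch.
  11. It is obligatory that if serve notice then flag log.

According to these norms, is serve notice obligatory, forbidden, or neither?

Forbidden

Premise 1, F(¬pay_taxes), is equivalent to O(pay_taxes).
Applying K to premise 5 (O(pay_taxes → inspect_ballot)) and O(pay_taxes) yields O(inspect_ballot).
Premise 9 is O(¬void_entry → ¬inspect_ballot); contrapositively O(inspect_ballot → void_entry). Since O(inspect_ballot) holds, K gives O(void_entry).
Premise 4 is O(void_entry → disclose_appeal); since O(void_entry), deontic closure gives O(disclose_appeal).
The contrapositive of premise 3 (O(flag_log → ¬disclose_appeal)) is O(disclose_appeal → ¬flag_log), and O(disclose_appeal) is already established, so O(¬flag_log).
The contrapositive of premise 11 (O(serve_notice → flag_log)) is O(¬flag_log → ¬serve_notice), and O(¬flag_log) is already established, so O(¬serve_notice).
Premises 2, 6, 7, 8, 10 do not contribute to this derivation.
Thus O(¬serve_notice), which is F(serve_notice): serve_notice is forbidden.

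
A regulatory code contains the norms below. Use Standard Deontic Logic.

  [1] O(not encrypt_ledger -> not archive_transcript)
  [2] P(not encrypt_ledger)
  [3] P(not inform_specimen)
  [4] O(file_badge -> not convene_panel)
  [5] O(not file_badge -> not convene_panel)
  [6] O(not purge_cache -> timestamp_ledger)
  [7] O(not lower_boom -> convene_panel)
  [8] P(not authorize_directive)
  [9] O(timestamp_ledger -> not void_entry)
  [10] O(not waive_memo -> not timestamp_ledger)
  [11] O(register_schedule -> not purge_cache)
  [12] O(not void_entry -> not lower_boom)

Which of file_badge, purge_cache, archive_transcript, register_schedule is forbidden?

Premises 5 and 4 cover both cases: O(not file_badge -> not convene_panel) and O(file_badge -> not convene_panel). Since not file_badge ∨ file_badge is a tautology, O(not convene_panel) follows.
Premise 7, O(not lower_boom -> convene_panel), contraposes to O(not convene_panel -> lower_boom); with O(not convene_panel) we get O(lower_boom).
The contrapositive of premise 12 (O(not void_entry -> not lower_boom)) is O(lower_boom -> void_entry), and O(lower_boom) is already established, so O(void_entry).
Premise 9, O(timestamp_ledger -> not void_entry), contraposes to O(void_entry -> not timestamp_ledger); with O(void_entry) we get O(not timestamp_ledger).
Premise 6, O(not purge_cache -> timestamp_ledger), contraposes to O(not timestamp_ledger -> purge_cache); with O(not timestamp_ledger) we get O(purge_cache).
The contrapositive of premise 11 (O(register_schedule -> not purge_cache)) is O(purge_cache -> not register_schedule), and O(purge_cache) is already established, so O(not register_schedule).
So O(not register_schedule) holds, i.e. register_schedule is forbidden. None of the other listed options is forbidden under the premises.

register_schedule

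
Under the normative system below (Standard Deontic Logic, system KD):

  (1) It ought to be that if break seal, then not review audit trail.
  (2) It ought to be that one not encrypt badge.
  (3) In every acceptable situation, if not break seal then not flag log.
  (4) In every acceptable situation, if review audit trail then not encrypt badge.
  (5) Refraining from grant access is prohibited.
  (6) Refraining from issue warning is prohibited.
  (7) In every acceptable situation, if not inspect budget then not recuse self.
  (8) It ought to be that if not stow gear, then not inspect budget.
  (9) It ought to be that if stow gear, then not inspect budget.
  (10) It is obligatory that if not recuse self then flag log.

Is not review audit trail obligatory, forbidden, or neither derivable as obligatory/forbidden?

Obligatory

Premises 9 and 8 cover both cases: O(stow_gear → ¬inspect_budget) and O(¬stow_gear → ¬inspect_budget). Since stow_gear ∨ ¬stow_gear is a tautology, O(¬inspect_budget) follows.
Premise 7 is O(¬inspect_budget → ¬recuse_self); since O(¬inspect_budget), deontic closure gives O(¬recuse_self).
With premise 10, O(¬recuse_self → flag_log), the K-axiom yields O(flag_log).
Premise 3 is O(¬break_seal → ¬flag_log); contrapositively O(flag_log → break_seal). Since O(flag_log) holds, K gives O(break_seal).
With premise 1, O(break_seal → ¬review_audit_trail), the K-axiom yields O(¬review_audit_trail).
Premises 2, 4, 5, 6 do not contribute to this derivation.
Hence ¬review_audit_trail is obligatory.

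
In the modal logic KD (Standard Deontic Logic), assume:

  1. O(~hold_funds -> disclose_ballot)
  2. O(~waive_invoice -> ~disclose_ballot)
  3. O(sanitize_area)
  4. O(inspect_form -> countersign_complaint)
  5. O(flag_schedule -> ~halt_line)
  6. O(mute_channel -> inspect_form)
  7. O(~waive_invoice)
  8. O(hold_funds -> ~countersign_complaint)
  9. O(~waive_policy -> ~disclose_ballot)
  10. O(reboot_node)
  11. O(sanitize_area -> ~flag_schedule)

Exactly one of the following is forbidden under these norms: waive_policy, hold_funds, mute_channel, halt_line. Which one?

mute_channel

From premise 7 we have O(~waive_invoice).
With premise 2, O(~waive_invoice -> ~disclose_ballot), the K-axiom yields O(~disclose_ballot).
Premise 1, O(~hold_funds -> disclose_ballot), contraposes to O(~disclose_ballot -> hold_funds); with O(~disclose_ballot) we get O(hold_funds).
Applying K to premise 8 (O(hold_funds -> ~countersign_complaint)) and O(hold_funds) yields O(~countersign_complaint).
Premise 4, O(inspect_form -> countersign_complaint), contraposes to O(~countersign_complaint -> ~inspect_form); with O(~countersign_complaint) we get O(~inspect_form).
Premise 6, O(mute_channel -> inspect_form), contraposes to O(~inspect_form -> ~mute_channel); with O(~inspect_form) we get O(~mute_channel).
So O(~mute_channel) holds, i.e. mute_channel is forbidden. None of the other listed options is forbidden under the premises.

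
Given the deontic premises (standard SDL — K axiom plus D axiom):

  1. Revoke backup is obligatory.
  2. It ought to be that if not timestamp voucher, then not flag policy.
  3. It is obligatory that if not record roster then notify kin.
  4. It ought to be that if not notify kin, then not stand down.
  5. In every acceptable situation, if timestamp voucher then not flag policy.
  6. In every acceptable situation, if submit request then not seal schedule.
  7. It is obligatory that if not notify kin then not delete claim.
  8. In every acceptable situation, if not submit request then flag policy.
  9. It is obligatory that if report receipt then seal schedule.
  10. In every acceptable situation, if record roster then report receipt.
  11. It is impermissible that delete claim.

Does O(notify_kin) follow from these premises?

Yes

Premises 2 and 5 are O(¬timestamp_voucher → ¬flag_policy) and O(timestamp_voucher → ¬flag_policy); every ideal world satisfies ¬timestamp_voucher or timestamp_voucher, so in either case ¬flag_policy holds — hence O(¬flag_policy).
Premise 8, O(¬submit_request → flag_policy), contraposes to O(¬flag_policy → submit_request); with O(¬flag_policy) we get O(submit_request).
With premise 6, O(submit_request → ¬seal_schedule), the K-axiom yields O(¬seal_schedule).
Premise 9 is O(report_receipt → seal_schedule); contrapositively O(¬seal_schedule → ¬report_receipt). Since O(¬seal_schedule) holds, K gives O(¬report_receipt).
Premise 10 is O(record_roster → report_receipt); contrapositively O(¬report_receipt → ¬record_roster). Since O(¬report_receipt) holds, K gives O(¬record_roster).
Applying K to premise 3 (O(¬record_roster → notify_kin)) and O(¬record_roster) yields O(notify_kin).
Premises 1, 4, 7, 11 do not contribute to this derivation.
So O(notify_kin) follows.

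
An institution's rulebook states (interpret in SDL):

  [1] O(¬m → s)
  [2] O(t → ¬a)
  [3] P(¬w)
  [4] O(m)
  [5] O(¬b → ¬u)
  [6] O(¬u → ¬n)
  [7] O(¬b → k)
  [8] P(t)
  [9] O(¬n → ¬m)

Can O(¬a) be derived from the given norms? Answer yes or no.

Premise 2 is O(t → ¬a), but O(t) is not derivable from the premises (the permission P(t) asserts only ¬O(¬t), not O(t)), so it does not yield O(¬a).
No other premise forces O(¬a). An ideal world satisfying every premise can still have ¬a false, so O(¬a) is not derivable.

No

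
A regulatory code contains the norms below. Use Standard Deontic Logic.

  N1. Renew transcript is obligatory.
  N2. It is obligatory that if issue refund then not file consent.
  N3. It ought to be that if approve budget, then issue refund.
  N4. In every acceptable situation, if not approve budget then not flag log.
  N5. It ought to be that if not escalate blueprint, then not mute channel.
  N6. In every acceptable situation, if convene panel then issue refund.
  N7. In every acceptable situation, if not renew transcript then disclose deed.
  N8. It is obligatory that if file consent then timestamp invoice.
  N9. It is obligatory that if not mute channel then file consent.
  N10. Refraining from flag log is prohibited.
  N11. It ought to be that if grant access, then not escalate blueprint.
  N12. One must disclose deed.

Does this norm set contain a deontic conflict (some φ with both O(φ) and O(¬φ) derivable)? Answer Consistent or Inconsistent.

Consistent

Premise 7 is O(¬renew_transcript → disclose_deed); even if O(disclose_deed) held, inferring O(¬renew_transcript) would be affirming the consequent — invalid.
So O(¬renew_transcript) is not derivable, and the apparent clash with O(renew_transcript) does not arise.
A world satisfying every obligation exists (e.g. approve_budget=true, convene_panel=false, disclose_deed=true, escalate_blueprint=true, file_consent=false, flag_log=true, grant_access=false, issue_refund=true, mute_channel=true, renew_transcript=true, timestamp_invoice=false); no atom is both obligatory and forbidden, so the set is consistent.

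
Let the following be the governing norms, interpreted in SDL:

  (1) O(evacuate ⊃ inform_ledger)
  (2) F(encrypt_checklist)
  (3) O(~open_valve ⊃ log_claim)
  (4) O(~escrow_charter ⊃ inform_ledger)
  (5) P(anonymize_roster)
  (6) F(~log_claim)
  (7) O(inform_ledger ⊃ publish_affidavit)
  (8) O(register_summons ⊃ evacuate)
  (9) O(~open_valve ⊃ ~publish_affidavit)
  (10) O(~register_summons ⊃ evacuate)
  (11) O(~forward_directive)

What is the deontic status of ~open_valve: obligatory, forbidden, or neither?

Premises 10 and 8 cover both cases: O(~register_summons ⊃ evacuate) and O(register_summons ⊃ evacuate). Since ~register_summons ∨ register_summons is a tautology, O(evacuate) follows.
From O(evacuate) and premise 1, O(evacuate ⊃ inform_ledger), we obtain O(inform_ledger).
From O(inform_ledger) and premise 7, O(inform_ledger ⊃ publish_affidavit), we obtain O(publish_affidavit).
Premise 9, O(~open_valve ⊃ ~publish_affidavit), contraposes to O(publish_affidavit ⊃ open_valve); with O(publish_affidavit) we get O(open_valve).
Premises 2, 3, 4, 5, 6, 11 do not contribute to this derivation.
Thus O(open_valve), which is F(~open_valve): ~open_valve is forbidden.

Forbidden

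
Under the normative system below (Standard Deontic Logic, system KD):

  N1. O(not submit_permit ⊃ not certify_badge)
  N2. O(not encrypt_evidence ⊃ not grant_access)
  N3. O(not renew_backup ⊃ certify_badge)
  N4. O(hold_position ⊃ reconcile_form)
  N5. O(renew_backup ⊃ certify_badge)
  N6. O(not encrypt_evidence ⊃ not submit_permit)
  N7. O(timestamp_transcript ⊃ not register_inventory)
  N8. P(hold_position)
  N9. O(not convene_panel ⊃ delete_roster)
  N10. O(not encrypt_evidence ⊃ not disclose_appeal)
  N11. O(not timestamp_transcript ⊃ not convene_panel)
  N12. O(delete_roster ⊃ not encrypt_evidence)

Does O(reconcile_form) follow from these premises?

No

Premise 4 is O(hold_position ⊃ reconcile_form), but O(hold_position) is not derivable from the premises (the permission P(hold_position) asserts only not O(not hold_position), not O(hold_position)), so it does not yield O(reconcile_form).
No other premise forces O(reconcile_form). An ideal world satisfying every premise can still have reconcile_form false, so O(reconcile_form) is not derivable.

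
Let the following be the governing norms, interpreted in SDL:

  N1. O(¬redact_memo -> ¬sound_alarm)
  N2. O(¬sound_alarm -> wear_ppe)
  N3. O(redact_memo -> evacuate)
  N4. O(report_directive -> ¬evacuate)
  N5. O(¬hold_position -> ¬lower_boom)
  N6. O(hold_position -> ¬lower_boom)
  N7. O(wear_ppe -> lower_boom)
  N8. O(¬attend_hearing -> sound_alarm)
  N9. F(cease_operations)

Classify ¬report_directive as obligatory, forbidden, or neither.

Obligatory

By case analysis on ¬hold_position: premise 5 gives O(¬hold_position -> ¬lower_boom) and premise 6 gives O(hold_position -> ¬lower_boom), so O(¬lower_boom) either way.
Premise 7 is O(wear_ppe -> lower_boom); contrapositively O(¬lower_boom -> ¬wear_ppe). Since O(¬lower_boom) holds, K gives O(¬wear_ppe).
Premise 2 is O(¬sound_alarm -> wear_ppe); contrapositively O(¬wear_ppe -> sound_alarm). Since O(¬wear_ppe) holds, K gives O(sound_alarm).
Premise 1 is O(¬redact_memo -> ¬sound_alarm); contrapositively O(sound_alarm -> redact_memo). Since O(sound_alarm) holds, K gives O(redact_memo).
Applying K to premise 3 (O(redact_memo -> evacuate)) and O(redact_memo) yields O(evacuate).
The contrapositive of premise 4 (O(report_directive -> ¬evacuate)) is O(evacuate -> ¬report_directive), and O(evacuate) is already established, so O(¬report_directive).
Premises 8, 9 do not contribute to this derivation.
Hence ¬report_directive is obligatory.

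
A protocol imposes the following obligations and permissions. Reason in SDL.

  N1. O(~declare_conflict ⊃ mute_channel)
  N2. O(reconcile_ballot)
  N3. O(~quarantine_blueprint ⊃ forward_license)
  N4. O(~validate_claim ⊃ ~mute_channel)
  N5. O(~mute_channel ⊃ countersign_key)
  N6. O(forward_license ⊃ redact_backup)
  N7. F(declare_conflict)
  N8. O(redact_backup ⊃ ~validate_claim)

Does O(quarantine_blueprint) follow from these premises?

Premise 7, F(declare_conflict), is equivalent to O(~declare_conflict).
Applying K to premise 1 (O(~declare_conflict ⊃ mute_channel)) and O(~declare_conflict) yields O(mute_channel).
Premise 4 is O(~validate_claim ⊃ ~mute_channel); contrapositively O(mute_channel ⊃ validate_claim). Since O(mute_channel) holds, K gives O(validate_claim).
Premise 8 is O(redact_backup ⊃ ~validate_claim); contrapositively O(validate_claim ⊃ ~redact_backup). Since O(validate_claim) holds, K gives O(~redact_backup).
Premise 6, O(forward_license ⊃ redact_backup), contraposes to O(~redact_backup ⊃ ~forward_license); with O(~redact_backup) we get O(~forward_license).
The contrapositive of premise 3 (O(~quarantine_blueprint ⊃ forward_license)) is O(~forward_license ⊃ quarantine_blueprint), and O(~forward_license) is already established, so O(quarantine_blueprint).
Premises 2, 5 do not contribute to this derivation.
So O(quarantine_blueprint) follows.

Yes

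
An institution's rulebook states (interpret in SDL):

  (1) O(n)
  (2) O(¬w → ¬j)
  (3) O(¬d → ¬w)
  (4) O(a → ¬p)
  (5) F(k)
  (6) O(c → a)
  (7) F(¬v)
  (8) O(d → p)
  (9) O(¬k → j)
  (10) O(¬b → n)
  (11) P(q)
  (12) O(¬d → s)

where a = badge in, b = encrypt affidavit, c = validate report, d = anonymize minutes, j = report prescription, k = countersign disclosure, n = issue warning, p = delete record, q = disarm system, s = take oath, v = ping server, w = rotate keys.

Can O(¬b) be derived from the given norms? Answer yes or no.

No

Premise 10 is O(¬b → n); even if O(n) held, inferring O(¬b) would be affirming the consequent — invalid.
No other premise forces O(¬b). An ideal world satisfying every premise can still have ¬b false, so O(¬b) is not derivable.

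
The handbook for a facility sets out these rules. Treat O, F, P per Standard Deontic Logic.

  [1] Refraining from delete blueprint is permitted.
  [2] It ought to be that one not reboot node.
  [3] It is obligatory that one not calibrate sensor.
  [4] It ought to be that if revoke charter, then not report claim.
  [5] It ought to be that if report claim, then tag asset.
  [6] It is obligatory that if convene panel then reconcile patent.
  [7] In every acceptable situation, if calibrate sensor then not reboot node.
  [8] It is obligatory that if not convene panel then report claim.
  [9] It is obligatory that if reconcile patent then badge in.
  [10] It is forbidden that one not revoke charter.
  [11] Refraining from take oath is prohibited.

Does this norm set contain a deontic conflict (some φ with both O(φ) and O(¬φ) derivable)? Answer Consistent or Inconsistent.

Premise 7 is O(calibrate_sensor → ¬reboot_node); even if O(¬reboot_node) held, inferring O(calibrate_sensor) would be affirming the consequent — invalid.
So O(calibrate_sensor) is not derivable, and the apparent clash with O(¬calibrate_sensor) does not arise.
A world satisfying every obligation exists (e.g. badge_in=true, calibrate_sensor=false, convene_panel=true, delete_blueprint=false, reboot_node=false, reconcile_patent=true, report_claim=false, revoke_charter=true, tag_asset=false, take_oath=true); no atom is both obligatory and forbidden, so the set is consistent.

Consistent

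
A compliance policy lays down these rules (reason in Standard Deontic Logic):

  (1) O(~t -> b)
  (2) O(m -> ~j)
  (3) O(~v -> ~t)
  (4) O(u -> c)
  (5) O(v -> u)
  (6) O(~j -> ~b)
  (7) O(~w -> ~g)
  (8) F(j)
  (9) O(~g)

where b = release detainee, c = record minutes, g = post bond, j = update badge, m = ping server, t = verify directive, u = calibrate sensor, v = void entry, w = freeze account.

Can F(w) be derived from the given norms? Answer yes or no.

No

Premise 7 is O(~w -> ~g); even if O(~g) held, inferring O(~w) would be affirming the consequent — invalid.
No other premise forces O(~w). An ideal world satisfying every premise can still have w true, so F(w) is not derivable.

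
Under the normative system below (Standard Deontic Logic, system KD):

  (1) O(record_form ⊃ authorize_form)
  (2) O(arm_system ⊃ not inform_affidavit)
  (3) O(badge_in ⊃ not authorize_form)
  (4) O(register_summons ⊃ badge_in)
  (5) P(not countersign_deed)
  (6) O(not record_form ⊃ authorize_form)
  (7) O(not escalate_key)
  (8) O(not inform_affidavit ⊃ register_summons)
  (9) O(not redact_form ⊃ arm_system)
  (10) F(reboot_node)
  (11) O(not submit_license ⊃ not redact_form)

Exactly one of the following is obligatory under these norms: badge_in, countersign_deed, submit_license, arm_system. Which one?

submit_license

By case analysis on record_form: premise 1 gives O(record_form ⊃ authorize_form) and premise 6 gives O(not record_form ⊃ authorize_form), so O(authorize_form) either way.
Premise 3 is O(badge_in ⊃ not authorize_form); contrapositively O(authorize_form ⊃ not badge_in). Since O(authorize_form) holds, K gives O(not badge_in).
Premise 4, O(register_summons ⊃ badge_in), contraposes to O(not badge_in ⊃ not register_summons); with O(not badge_in) we get O(not register_summons).
Premise 8 is O(not inform_affidavit ⊃ register_summons); contrapositively O(not register_summons ⊃ inform_affidavit). Since O(not register_summons) holds, K gives O(inform_affidavit).
The contrapositive of premise 2 (O(arm_system ⊃ not inform_affidavit)) is O(inform_affidavit ⊃ not arm_system), and O(inform_affidavit) is already established, so O(not arm_system).
The contrapositive of premise 9 (O(not redact_form ⊃ arm_system)) is O(not arm_system ⊃ redact_form), and O(not arm_system) is already established, so O(redact_form).
Premise 11, O(not submit_license ⊃ not redact_form), contraposes to O(redact_form ⊃ submit_license); with O(redact_form) we get O(submit_license).
So O(submit_license) holds — submit_license is obligatory. None of the other listed options is made obligatory by any chain of premises.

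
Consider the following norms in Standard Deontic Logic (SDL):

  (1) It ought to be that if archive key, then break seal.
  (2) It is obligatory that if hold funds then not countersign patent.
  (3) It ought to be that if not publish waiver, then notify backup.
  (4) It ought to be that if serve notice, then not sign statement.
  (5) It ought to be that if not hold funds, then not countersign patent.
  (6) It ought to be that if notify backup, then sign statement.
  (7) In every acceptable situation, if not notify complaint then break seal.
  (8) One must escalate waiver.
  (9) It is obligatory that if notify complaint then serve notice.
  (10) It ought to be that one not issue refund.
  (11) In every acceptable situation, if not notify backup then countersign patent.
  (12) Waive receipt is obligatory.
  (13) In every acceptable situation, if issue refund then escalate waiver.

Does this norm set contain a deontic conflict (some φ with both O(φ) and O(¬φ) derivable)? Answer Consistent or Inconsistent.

Premise 13 is O(issue_refund → escalate_waiver); even if O(escalate_waiver) held, inferring O(issue_refund) would be affirming the consequent — invalid.
So O(issue_refund) is not derivable, and the apparent clash with O(¬issue_refund) does not arise.
A world satisfying every obligation exists (e.g. archive_key=false, break_seal=true, countersign_patent=false, escalate_waiver=true, hold_funds=false, issue_refund=false, notify_backup=true, notify_complaint=false, publish_waiver=false, serve_notice=false, sign_statement=true, waive_receipt=true); no atom is both obligatory and forbidden, so the set is consistent.

Consistent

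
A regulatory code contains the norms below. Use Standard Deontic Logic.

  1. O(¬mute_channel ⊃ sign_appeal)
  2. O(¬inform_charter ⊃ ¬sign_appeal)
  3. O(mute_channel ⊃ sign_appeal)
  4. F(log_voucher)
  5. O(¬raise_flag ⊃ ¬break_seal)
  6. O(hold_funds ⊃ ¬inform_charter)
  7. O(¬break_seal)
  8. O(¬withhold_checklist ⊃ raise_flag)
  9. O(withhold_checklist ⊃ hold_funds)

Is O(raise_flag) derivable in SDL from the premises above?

Yes

Premises 3 and 1 cover both cases: O(mute_channel ⊃ sign_appeal) and O(¬mute_channel ⊃ sign_appeal). Since mute_channel ∨ ¬mute_channel is a tautology, O(sign_appeal) follows.
The contrapositive of premise 2 (O(¬inform_charter ⊃ ¬sign_appeal)) is O(sign_appeal ⊃ inform_charter), and O(sign_appeal) is already established, so O(inform_charter).
Premise 6, O(hold_funds ⊃ ¬inform_charter), contraposes to O(inform_charter ⊃ ¬hold_funds); with O(inform_charter) we get O(¬hold_funds).
The contrapositive of premise 9 (O(withhold_checklist ⊃ hold_funds)) is O(¬hold_funds ⊃ ¬withhold_checklist), and O(¬hold_funds) is already established, so O(¬withhold_checklist).
Applying K to premise 8 (O(¬withhold_checklist ⊃ raise_flag)) and O(¬withhold_checklist) yields O(raise_flag).
Premises 4, 5, 7 do not contribute to this derivation.
So O(raise_flag) follows.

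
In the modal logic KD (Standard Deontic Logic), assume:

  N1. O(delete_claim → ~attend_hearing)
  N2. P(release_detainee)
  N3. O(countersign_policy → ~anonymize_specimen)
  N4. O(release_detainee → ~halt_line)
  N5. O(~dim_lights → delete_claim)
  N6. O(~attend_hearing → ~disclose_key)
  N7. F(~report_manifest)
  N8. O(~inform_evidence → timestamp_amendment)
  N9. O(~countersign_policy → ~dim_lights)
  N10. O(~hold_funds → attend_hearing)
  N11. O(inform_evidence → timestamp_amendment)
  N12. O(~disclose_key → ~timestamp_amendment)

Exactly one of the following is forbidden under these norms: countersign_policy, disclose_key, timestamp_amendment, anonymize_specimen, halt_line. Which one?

anonymize_specimen

Premises 8 and 11 cover both cases: O(~inform_evidence → timestamp_amendment) and O(inform_evidence → timestamp_amendment). Since ~inform_evidence ∨ inform_evidence is a tautology, O(timestamp_amendment) follows.
Premise 12 is O(~disclose_key → ~timestamp_amendment); contrapositively O(timestamp_amendment → disclose_key). Since O(timestamp_amendment) holds, K gives O(disclose_key).
Premise 6, O(~attend_hearing → ~disclose_key), contraposes to O(disclose_key → attend_hearing); with O(disclose_key) we get O(attend_hearing).
Premise 1 is O(delete_claim → ~attend_hearing); contrapositively O(attend_hearing → ~delete_claim). Since O(attend_hearing) holds, K gives O(~delete_claim).
The contrapositive of premise 5 (O(~dim_lights → delete_claim)) is O(~delete_claim → dim_lights), and O(~delete_claim) is already established, so O(dim_lights).
Premise 9 is O(~countersign_policy → ~dim_lights); contrapositively O(dim_lights → countersign_policy). Since O(dim_lights) holds, K gives O(countersign_policy).
Premise 3 is O(countersign_policy → ~anonymize_specimen); since O(countersign_policy), deontic closure gives O(~anonymize_specimen).
So O(~anonymize_specimen) holds, i.e. anonymize_specimen is forbidden. None of the other listed options is forbidden under the premises.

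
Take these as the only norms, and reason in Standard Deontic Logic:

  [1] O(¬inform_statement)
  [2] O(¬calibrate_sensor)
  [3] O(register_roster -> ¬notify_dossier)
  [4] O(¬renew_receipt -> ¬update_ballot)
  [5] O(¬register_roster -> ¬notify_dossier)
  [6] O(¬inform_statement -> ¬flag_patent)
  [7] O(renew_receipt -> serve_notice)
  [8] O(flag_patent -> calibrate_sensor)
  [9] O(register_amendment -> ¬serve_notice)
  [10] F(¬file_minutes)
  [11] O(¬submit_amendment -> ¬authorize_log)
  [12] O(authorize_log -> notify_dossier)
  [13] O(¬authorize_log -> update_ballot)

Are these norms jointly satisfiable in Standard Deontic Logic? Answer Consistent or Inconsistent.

Premise 8 is O(flag_patent -> calibrate_sensor), but O(flag_patent) is not derivable from the premises, so it does not yield O(calibrate_sensor).
So O(calibrate_sensor) is not derivable, and the apparent clash with O(¬calibrate_sensor) does not arise.
A world satisfying every obligation exists (e.g. authorize_log=false, calibrate_sensor=false, file_minutes=true, flag_patent=false, inform_statement=false, notify_dossier=false, register_amendment=false, register_roster=false, renew_receipt=true, serve_notice=true, submit_amendment=false, update_ballot=true); no atom is both obligatory and forbidden, so the set is consistent.

Consistent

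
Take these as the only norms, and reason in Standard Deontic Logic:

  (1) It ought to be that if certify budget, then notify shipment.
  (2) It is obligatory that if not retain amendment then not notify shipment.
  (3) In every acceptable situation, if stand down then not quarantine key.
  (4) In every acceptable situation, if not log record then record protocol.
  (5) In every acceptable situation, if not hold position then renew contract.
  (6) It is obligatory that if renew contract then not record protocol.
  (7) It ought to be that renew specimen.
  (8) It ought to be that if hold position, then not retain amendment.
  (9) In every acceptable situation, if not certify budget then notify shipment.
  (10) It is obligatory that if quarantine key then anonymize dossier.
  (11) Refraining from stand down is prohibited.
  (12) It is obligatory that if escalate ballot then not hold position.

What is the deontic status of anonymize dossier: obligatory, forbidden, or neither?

Premise 10 is O(quarantine_key → anonymize_dossier), but O(quarantine_key) is not derivable from the premises, so it does not yield O(anonymize_dossier).
No premise or chain of K-axiom applications forces O(anonymize_dossier), and none forces O(¬anonymize_dossier). So anonymize_dossier is neither obligatory nor forbidden under these norms.

Neither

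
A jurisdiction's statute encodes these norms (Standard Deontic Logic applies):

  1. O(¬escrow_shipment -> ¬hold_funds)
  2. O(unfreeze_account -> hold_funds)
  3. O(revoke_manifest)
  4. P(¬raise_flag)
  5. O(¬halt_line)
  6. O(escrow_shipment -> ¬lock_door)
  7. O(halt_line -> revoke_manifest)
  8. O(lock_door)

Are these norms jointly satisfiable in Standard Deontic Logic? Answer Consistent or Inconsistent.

Consistent

Premise 7 is O(halt_line -> revoke_manifest); even if O(revoke_manifest) held, inferring O(halt_line) would be affirming the consequent — invalid.
So O(halt_line) is not derivable, and the apparent clash with O(¬halt_line) does not arise.
A world satisfying every obligation exists (e.g. escrow_shipment=false, halt_line=false, hold_funds=false, lock_door=true, raise_flag=false, revoke_manifest=true, unfreeze_account=false); no atom is both obligatory and forbidden, so the set is consistent.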